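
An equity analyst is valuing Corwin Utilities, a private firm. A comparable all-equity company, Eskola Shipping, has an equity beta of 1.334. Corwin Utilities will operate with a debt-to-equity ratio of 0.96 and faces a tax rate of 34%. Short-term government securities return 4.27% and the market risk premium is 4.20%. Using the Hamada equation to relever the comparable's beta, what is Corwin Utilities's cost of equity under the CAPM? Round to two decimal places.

β_L = β_U × [1 + (1 − t)(D/E)] = 1.334 × [1 + (1 − 0.34) × 0.96]
    = 1.334 × [1 + 0.66 × 0.96] = 1.334 × 1.6336 = 2.1792
E(R) = R_f + β_L × MRP = 4.27% + 2.1792 × 4.20% = 13.42%

13.42%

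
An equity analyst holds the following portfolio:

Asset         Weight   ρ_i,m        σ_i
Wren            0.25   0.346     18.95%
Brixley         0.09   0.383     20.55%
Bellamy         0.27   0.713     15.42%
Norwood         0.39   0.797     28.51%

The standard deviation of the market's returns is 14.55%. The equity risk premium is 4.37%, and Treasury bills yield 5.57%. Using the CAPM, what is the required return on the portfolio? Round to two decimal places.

β_Wren = 0.346 × 18.95% / 14.55% = 0.4506
β_Brixley = 0.383 × 20.55% / 14.55% = 0.5409
β_Bellamy = 0.713 × 15.42% / 14.55% = 0.7556
β_Norwood = 0.797 × 28.51% / 14.55% = 1.5617
β_P = Σ w_i β_i = 0.25×0.4506 + 0.09×0.5409 + 0.27×0.7556 + 0.39×1.5617 = 0.9744
E(R_P) = R_f + β_P × MRP = 5.57% + 0.9744 × 4.37% = 9.83%

9.83%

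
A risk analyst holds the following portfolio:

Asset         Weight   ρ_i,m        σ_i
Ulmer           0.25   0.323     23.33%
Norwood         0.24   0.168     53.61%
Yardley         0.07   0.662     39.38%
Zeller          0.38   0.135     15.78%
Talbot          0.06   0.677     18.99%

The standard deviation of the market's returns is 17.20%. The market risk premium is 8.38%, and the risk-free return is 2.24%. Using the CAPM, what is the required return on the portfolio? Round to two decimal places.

5.87%

β_Ulmer = 0.323 × 23.33% / 17.20% = 0.4381
β_Norwood = 0.168 × 53.61% / 17.20% = 0.5236
β_Yardley = 0.662 × 39.38% / 17.20% = 1.5157
β_Zeller = 0.135 × 15.78% / 17.20% = 0.1239
β_Talbot = 0.677 × 18.99% / 17.20% = 0.7475
β_P = Σ w_i β_i = 0.25×0.4381 + 0.24×0.5236 + 0.07×1.5157 + 0.38×0.1239 + 0.06×0.7475 = 0.4332
E(R_P) = R_f + β_P × MRP = 2.24% + 0.4332 × 8.38% = 5.87%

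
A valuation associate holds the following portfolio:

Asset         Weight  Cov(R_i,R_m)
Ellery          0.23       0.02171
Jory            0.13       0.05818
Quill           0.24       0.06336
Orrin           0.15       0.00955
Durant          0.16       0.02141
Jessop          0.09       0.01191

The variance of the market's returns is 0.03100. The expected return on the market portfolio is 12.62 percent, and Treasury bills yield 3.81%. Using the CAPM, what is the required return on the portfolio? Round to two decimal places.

13.39%

β_Ellery = 0.02171 / 0.03100 = 0.7003
β_Jory = 0.05818 / 0.03100 = 1.8768
β_Quill = 0.06336 / 0.03100 = 2.0439
β_Orrin = 0.00955 / 0.03100 = 0.3081
β_Durant = 0.02141 / 0.03100 = 0.6906
β_Jessop = 0.01191 / 0.03100 = 0.3842
β_P = Σ w_i β_i = 0.23×0.7003 + 0.13×1.8768 + 0.24×2.0439 + 0.15×0.3081 + 0.16×0.6906 + 0.09×0.3842 = 1.0869
MRP = 12.62% − 3.81% = 8.81%
E(R_P) = R_f + β_P × MRP = 3.81% + 1.0869 × 8.81% = 13.39%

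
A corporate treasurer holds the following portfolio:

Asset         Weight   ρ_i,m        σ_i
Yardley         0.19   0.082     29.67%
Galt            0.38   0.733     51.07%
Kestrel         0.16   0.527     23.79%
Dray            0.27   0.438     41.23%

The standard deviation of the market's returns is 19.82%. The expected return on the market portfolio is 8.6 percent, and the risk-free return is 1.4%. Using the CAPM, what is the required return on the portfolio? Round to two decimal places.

9.24%

β_Yardley = 0.082 × 29.67% / 19.82% = 0.1228
β_Galt = 0.733 × 51.07% / 19.82% = 1.8887
β_Kestrel = 0.527 × 23.79% / 19.82% = 0.6326
β_Dray = 0.438 × 41.23% / 19.82% = 0.9111
β_P = Σ w_i β_i = 0.19×0.1228 + 0.38×1.8887 + 0.16×0.6326 + 0.27×0.9111 = 1.0883
MRP = 8.6% − 1.4% = 7.20%
E(R_P) = R_f + β_P × MRP = 1.4% + 1.0883 × 7.2% = 9.24%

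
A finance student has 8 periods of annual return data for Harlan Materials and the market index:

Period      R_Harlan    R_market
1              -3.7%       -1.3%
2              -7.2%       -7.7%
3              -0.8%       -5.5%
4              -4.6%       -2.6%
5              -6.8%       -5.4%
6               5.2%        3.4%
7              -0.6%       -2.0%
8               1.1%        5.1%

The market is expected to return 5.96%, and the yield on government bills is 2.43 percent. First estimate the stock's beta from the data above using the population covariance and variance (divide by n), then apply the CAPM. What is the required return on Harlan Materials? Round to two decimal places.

Mean R_i = (-3.7 − 7.2 − 0.8 − 4.6 − 6.8 + 5.2 − 0.6 + 1.1) / 8 = -2.1750%
Mean R_m = (-1.3 − 7.7 − 5.5 − 2.6 − 5.4 + 3.4 − 2.0 + 5.1) / 8 = -2.0000%
Σ(R_i − R̄_i)(R_m − R̄_m) = 103.0200  ⇒  Cov = 103.0200 / 8 = 12.8775
Σ(R_m − R̄_m)² = 136.7200  ⇒  Var(R_m) = 136.7200 / 8 = 17.0900
β = Cov / Var(R_m) = 12.8775 / 17.0900 = 0.7535
MRP = 5.96% − 2.43% = 3.53%
E(R) = R_f + β × MRP = 2.43% + 0.7535 × 3.53% = 5.09%

5.09%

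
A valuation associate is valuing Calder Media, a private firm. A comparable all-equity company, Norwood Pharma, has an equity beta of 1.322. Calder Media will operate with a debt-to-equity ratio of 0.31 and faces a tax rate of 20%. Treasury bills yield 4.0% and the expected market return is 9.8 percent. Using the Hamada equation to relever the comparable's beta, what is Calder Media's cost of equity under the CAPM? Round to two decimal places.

13.57%

β_L = β_U × [1 + (1 − t)(D/E)] = 1.322 × [1 + (1 − 0.20) × 0.31]
    = 1.322 × [1 + 0.80 × 0.31] = 1.322 × 1.2480 = 1.6499
MRP = 9.8% − 4.0% = 5.80%
E(R) = R_f + β_L × MRP = 4.0% + 1.6499 × 5.8% = 13.57%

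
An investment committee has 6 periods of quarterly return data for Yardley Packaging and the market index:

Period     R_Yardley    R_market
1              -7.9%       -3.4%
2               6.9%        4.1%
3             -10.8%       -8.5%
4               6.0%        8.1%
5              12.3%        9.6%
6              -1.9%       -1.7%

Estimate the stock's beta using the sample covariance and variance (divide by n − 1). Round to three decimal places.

1.242

Mean R_i = (-7.9 + 6.9 − 10.8 + 6.0 + 12.3 − 1.9) / 6 = 0.7667%
Mean R_m = (-3.4 + 4.1 − 8.5 + 8.1 + 9.6 − 1.7) / 6 = 1.3667%
Σ(R_i − R̄_i)(R_m − R̄_m) = 310.5733  ⇒  Cov = 310.5733 / 5 = 62.1147
Σ(R_m − R̄_m)² = 250.0733  ⇒  Var(R_m) = 250.0733 / 5 = 50.0147
β = Cov / Var(R_m) = 62.1147 / 50.0147 = 1.2419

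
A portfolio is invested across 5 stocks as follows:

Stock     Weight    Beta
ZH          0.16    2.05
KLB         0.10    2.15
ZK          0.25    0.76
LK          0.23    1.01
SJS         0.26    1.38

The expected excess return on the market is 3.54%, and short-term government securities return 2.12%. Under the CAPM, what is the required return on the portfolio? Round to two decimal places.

β_P = Σ w_i β_i = 0.16×2.05 + 0.10×2.15 + 0.25×0.76 + 0.23×1.01 + 0.26×1.38 = 1.3241
E(R_P) = R_f + β_P × MRP = 2.12% + 1.3241 × 3.54% = 6.81%

6.81%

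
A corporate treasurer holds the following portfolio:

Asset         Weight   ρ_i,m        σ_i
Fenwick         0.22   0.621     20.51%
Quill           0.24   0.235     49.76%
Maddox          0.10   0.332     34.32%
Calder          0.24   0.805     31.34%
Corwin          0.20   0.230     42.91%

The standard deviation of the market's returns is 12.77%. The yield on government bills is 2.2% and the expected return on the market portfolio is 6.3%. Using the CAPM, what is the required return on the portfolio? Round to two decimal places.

β_Fenwick = 0.621 × 20.51% / 12.77% = 0.9974
β_Quill = 0.235 × 49.76% / 12.77% = 0.9157
β_Maddox = 0.332 × 34.32% / 12.77% = 0.8923
β_Calder = 0.805 × 31.34% / 12.77% = 1.9756
β_Corwin = 0.230 × 42.91% / 12.77% = 0.7729
β_P = Σ w_i β_i = 0.22×0.9974 + 0.24×0.9157 + 0.10×0.8923 + 0.24×1.9756 + 0.20×0.7729 = 1.1572
MRP = 6.3% − 2.2% = 4.10%
E(R_P) = R_f + β_P × MRP = 2.2% + 1.1572 × 4.1% = 6.94%

6.94%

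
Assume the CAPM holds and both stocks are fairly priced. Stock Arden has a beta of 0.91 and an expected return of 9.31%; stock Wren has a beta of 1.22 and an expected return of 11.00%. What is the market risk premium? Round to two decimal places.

5.45%

Both satisfy E(R) = R_f + β·MRP, so the slope of the SML is
MRP = (11.00% − 9.31%) / (1.22 − 0.91) = 1.69% / 0.31 = 5.4516%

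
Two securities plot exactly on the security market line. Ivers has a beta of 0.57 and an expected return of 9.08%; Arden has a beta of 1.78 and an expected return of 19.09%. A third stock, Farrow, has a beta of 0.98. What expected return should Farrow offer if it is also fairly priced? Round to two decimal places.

12.47%

MRP (SML slope) = (19.09% − 9.08%) / (1.78 − 0.57) = 10.01% / 1.21 = 8.2727%
R_f (intercept) = 9.08% − 0.57 × 8.2727% = 4.3646%
E(R_Farrow) = R_f + β × MRP = 4.3646% + 0.98 × 8.2727% = 12.47%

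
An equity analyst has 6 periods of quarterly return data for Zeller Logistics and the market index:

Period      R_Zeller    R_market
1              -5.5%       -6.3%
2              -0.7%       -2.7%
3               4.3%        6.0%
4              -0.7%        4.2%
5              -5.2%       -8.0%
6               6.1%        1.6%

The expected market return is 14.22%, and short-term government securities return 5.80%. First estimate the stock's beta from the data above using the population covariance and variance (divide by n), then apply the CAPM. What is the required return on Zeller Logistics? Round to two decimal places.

Mean R_i = (-5.5 − 0.7 + 4.3 − 0.7 − 5.2 + 6.1) / 6 = -0.2833%
Mean R_m = (-6.3 − 2.7 + 6.0 + 4.2 − 8.0 + 1.6) / 6 = -0.8667%
Σ(R_i − R̄_i)(R_m − R̄_m) = 109.2867  ⇒  Cov = 109.2867 / 6 = 18.2145
Σ(R_m − R̄_m)² = 162.6733  ⇒  Var(R_m) = 162.6733 / 6 = 27.1122
β = Cov / Var(R_m) = 18.2145 / 27.1122 = 0.6718
MRP = 14.22% − 5.80% = 8.42%
E(R) = R_f + β × MRP = 5.80% + 0.6718 × 8.42% = 11.46%

11.46%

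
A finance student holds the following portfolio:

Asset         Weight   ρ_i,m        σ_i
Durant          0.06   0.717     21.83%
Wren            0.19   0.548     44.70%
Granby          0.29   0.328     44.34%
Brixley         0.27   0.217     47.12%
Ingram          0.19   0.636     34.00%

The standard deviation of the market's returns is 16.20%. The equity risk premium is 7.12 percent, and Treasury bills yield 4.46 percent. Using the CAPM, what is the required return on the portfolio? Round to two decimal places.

11.79%

β_Durant = 0.717 × 21.83% / 16.20% = 0.9662
β_Wren = 0.548 × 44.70% / 16.20% = 1.5121
β_Granby = 0.328 × 44.34% / 16.20% = 0.8977
β_Brixley = 0.217 × 47.12% / 16.20% = 0.6312
β_Ingram = 0.636 × 34.00% / 16.20% = 1.3348
β_P = Σ w_i β_i = 0.06×0.9662 + 0.19×1.5121 + 0.29×0.8977 + 0.27×0.6312 + 0.19×1.3348 = 1.0296
E(R_P) = R_f + β_P × MRP = 4.46% + 1.0296 × 7.12% = 11.79%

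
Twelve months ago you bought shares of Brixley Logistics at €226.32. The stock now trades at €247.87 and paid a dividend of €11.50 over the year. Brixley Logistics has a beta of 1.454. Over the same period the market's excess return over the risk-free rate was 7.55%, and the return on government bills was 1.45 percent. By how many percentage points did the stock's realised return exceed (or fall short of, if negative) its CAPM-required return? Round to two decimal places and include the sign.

Realised HPR = (P1 + D1 − P0) / P0 = (247.87 + 11.50 − 226.32) / 226.32 = 33.05 / 226.32 = 14.6032%
CAPM required = R_f + β·MRP = 1.45% + 1.454 × 7.55% = 12.42770%
α = realised − required = 14.6032% − 12.42770% = +2.18%

+2.18%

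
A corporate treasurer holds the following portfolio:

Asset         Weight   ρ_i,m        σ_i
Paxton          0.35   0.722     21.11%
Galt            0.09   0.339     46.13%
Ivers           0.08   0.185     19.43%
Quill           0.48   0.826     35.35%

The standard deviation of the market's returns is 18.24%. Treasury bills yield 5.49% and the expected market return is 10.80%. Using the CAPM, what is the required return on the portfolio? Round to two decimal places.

11.62%

β_Paxton = 0.722 × 21.11% / 18.24% = 0.8356
β_Galt = 0.339 × 46.13% / 18.24% = 0.8574
β_Ivers = 0.185 × 19.43% / 18.24% = 0.1971
β_Quill = 0.826 × 35.35% / 18.24% = 1.6008
β_P = Σ w_i β_i = 0.35×0.8356 + 0.09×0.8574 + 0.08×0.1971 + 0.48×1.6008 = 1.1538
MRP = 10.80% − 5.49% = 5.31%
E(R_P) = R_f + β_P × MRP = 5.49% + 1.1538 × 5.31% = 11.62%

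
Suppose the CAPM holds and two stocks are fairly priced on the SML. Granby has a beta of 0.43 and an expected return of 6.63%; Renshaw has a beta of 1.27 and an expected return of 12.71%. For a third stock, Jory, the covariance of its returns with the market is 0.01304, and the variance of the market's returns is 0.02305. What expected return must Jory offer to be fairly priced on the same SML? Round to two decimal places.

7.61%

MRP = (12.71% − 6.63%) / (1.27 − 0.43) = 7.2381%
R_f = 6.63% − 0.43 × 7.2381% = 3.5176%
β_Jory = Cov / Var(R_m) = 0.01304 / 0.02305 = 0.5657
E(R_Jory) = R_f + β × MRP = 3.5176% + 0.5657 × 7.2381% = 7.61%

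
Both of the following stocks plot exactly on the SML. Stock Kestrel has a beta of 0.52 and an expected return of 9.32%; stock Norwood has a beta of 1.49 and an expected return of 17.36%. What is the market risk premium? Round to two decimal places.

Both satisfy E(R) = R_f + β·MRP, so the slope of the SML is
MRP = (17.36% − 9.32%) / (1.49 − 0.52) = 8.04% / 0.97 = 8.2887%

8.29%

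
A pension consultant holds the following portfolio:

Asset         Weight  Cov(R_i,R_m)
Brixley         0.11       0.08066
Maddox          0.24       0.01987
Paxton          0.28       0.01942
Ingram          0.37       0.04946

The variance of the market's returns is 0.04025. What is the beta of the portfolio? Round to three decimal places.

0.929

β_Brixley = 0.08066 / 0.04025 = 2.0040
β_Maddox = 0.01987 / 0.04025 = 0.4937
β_Paxton = 0.01942 / 0.04025 = 0.4825
β_Ingram = 0.04946 / 0.04025 = 1.2288
β_P = Σ w_i β_i = 0.11×2.0040 + 0.24×0.4937 + 0.28×0.4825 + 0.37×1.2288 = 0.9287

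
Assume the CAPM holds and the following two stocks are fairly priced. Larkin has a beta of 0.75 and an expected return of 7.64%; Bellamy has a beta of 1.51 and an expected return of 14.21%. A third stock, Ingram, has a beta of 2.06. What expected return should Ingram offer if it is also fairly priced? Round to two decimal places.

18.96%

MRP (SML slope) = (14.21% − 7.64%) / (1.51 − 0.75) = 6.57% / 0.76 = 8.6447%
R_f (intercept) = 7.64% − 0.75 × 8.6447% = 1.1565%
E(R_Ingram) = R_f + β × MRP = 1.1565% + 2.06 × 8.6447% = 18.96%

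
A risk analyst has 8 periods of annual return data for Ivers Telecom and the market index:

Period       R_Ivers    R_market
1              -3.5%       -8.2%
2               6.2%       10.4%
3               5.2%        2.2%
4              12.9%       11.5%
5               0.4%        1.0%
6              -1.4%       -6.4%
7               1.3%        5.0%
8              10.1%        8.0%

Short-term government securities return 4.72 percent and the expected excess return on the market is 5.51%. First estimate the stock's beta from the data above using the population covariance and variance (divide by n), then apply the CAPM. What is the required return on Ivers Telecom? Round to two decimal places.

8.52%

Mean R_i = (-3.5 + 6.2 + 5.2 + 12.9 + 0.4 − 1.4 + 1.3 + 10.1) / 8 = 3.9000%
Mean R_m = (-8.2 + 10.4 + 2.2 + 11.5 + 1.0 − 6.4 + 5.0 + 8.0) / 8 = 2.9375%
Σ(R_i − R̄_i)(R_m − R̄_m) = 257.9800  ⇒  Cov = 257.9800 / 8 = 32.2475
Σ(R_m − R̄_m)² = 374.4188  ⇒  Var(R_m) = 374.4188 / 8 = 46.8024
β = Cov / Var(R_m) = 32.2475 / 46.8024 = 0.6890
E(R) = R_f + β × MRP = 4.72% + 0.6890 × 5.51% = 8.52%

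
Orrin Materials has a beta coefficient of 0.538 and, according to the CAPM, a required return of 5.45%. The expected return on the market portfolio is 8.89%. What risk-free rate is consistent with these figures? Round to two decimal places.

E(R) = R_f + β(E(R_m) − R_f) = R_f(1 − β) + β·E(R_m)
5.45% = R_f × (1 − 0.538) + 0.538 × 8.89%
5.45% = R_f × 0.462 + 4.78282%
R_f = (5.45% − 4.78282%) / 0.462 = 1.44%

1.44%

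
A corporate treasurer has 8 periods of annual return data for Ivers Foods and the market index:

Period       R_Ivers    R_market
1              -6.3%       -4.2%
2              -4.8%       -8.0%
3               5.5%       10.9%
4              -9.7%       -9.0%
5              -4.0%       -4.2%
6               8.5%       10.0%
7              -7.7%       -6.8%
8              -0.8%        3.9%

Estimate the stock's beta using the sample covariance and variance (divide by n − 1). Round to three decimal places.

Mean R_i = (-6.3 − 4.8 + 5.5 − 9.7 − 4.0 + 8.5 − 7.7 − 0.8) / 8 = -2.4125%
Mean R_m = (-4.2 − 8.0 + 10.9 − 9.0 − 4.2 + 10.0 − 6.8 + 3.9) / 8 = -0.9250%
Σ(R_i − R̄_i)(R_m − R̄_m) = 345.2975  ⇒  Cov = 345.2975 / 7 = 49.3282
Σ(R_m − R̄_m)² = 453.6950  ⇒  Var(R_m) = 453.6950 / 7 = 64.8136
β = Cov / Var(R_m) = 49.3282 / 64.8136 = 0.7611

0.761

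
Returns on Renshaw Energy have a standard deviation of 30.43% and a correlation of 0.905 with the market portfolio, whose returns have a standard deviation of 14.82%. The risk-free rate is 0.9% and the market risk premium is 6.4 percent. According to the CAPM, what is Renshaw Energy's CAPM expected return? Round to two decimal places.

β = ρ × σ_i / σ_m = 0.905 × 30.43% / 14.82% = 1.8582
E(R) = 0.9% + 1.8582 × 6.4% = 12.79%

12.79%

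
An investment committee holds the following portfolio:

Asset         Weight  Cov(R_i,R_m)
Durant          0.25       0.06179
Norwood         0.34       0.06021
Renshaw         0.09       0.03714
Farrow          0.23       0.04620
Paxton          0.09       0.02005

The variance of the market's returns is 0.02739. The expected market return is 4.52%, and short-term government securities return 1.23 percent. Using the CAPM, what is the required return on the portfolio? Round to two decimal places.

β_Durant = 0.06179 / 0.02739 = 2.2559
β_Norwood = 0.06021 / 0.02739 = 2.1982
β_Renshaw = 0.03714 / 0.02739 = 1.3560
β_Farrow = 0.04620 / 0.02739 = 1.6867
β_Paxton = 0.02005 / 0.02739 = 0.7320
β_P = Σ w_i β_i = 0.25×2.2559 + 0.34×2.1982 + 0.09×1.3560 + 0.23×1.6867 + 0.09×0.7320 = 1.8872
MRP = 4.52% − 1.23% = 3.29%
E(R_P) = R_f + β_P × MRP = 1.23% + 1.8872 × 3.29% = 7.44%

7.44%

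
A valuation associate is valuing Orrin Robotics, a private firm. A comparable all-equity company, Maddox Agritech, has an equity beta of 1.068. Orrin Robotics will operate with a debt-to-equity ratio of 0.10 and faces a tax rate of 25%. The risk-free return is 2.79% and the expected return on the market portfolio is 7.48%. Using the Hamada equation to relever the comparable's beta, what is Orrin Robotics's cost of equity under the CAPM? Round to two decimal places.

8.17%

β_L = β_U × [1 + (1 − t)(D/E)] = 1.068 × [1 + (1 − 0.25) × 0.10]
    = 1.068 × [1 + 0.75 × 0.10] = 1.068 × 1.0750 = 1.1481
MRP = 7.48% − 2.79% = 4.69%
E(R) = R_f + β_L × MRP = 2.79% + 1.1481 × 4.69% = 8.17%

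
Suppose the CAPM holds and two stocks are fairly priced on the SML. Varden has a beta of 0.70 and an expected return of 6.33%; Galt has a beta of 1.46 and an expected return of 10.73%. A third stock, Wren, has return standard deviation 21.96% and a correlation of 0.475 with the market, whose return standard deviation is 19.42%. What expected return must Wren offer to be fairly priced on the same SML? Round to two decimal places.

5.39%

MRP = (10.73% − 6.33%) / (1.46 − 0.70) = 5.7895%
R_f = 6.33% − 0.70 × 5.7895% = 2.2774%
β_Wren = ρ·σ_i/σ_m = 0.475 × 21.96 / 19.42 = 0.5371
E(R_Wren) = R_f + β × MRP = 2.2774% + 0.5371 × 5.7895% = 5.39%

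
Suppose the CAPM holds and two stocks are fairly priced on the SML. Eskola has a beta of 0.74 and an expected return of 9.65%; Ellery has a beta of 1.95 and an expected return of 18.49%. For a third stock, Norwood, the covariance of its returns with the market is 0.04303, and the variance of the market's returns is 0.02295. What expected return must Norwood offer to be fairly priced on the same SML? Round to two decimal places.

MRP = (18.49% − 9.65%) / (1.95 − 0.74) = 7.3058%
R_f = 9.65% − 0.74 × 7.3058% = 4.2437%
β_Norwood = Cov / Var(R_m) = 0.04303 / 0.02295 = 1.8749
E(R_Norwood) = R_f + β × MRP = 4.2437% + 1.8749 × 7.3058% = 17.94%

17.94%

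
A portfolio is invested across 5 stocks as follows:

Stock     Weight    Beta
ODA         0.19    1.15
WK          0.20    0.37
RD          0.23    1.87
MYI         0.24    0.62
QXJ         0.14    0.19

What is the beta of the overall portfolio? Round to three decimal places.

0.898

β_P = Σ w_i β_i = 0.19×1.15 + 0.20×0.37 + 0.23×1.87 + 0.24×0.62 + 0.14×0.19 = 0.8980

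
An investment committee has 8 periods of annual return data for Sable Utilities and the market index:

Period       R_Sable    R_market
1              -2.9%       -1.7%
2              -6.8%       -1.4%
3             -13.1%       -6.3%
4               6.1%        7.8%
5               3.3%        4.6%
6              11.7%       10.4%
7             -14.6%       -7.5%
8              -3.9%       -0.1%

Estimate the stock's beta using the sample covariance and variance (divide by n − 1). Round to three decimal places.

Mean R_i = (-2.9 − 6.8 − 13.1 + 6.1 + 3.3 + 11.7 − 14.6 − 3.9) / 8 = -2.5250%
Mean R_m = (-1.7 − 1.4 − 6.3 + 7.8 + 4.6 + 10.4 − 7.5 − 0.1) / 8 = 0.7250%
Σ(R_i − R̄_i)(R_m − R̄_m) = 405.9550  ⇒  Cov = 405.9550 / 7 = 57.9936
Σ(R_m − R̄_m)² = 286.7550  ⇒  Var(R_m) = 286.7550 / 7 = 40.9650
β = Cov / Var(R_m) = 57.9936 / 40.9650 = 1.4157

1.416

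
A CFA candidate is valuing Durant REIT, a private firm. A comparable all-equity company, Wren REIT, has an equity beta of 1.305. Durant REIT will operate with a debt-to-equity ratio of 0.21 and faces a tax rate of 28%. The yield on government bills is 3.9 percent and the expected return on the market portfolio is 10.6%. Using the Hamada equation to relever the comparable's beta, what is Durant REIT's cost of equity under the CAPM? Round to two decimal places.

13.97%

β_L = β_U × [1 + (1 − t)(D/E)] = 1.305 × [1 + (1 − 0.28) × 0.21]
    = 1.305 × [1 + 0.72 × 0.21] = 1.305 × 1.1512 = 1.5023
MRP = 10.6% − 3.9% = 6.70%
E(R) = R_f + β_L × MRP = 3.9% + 1.5023 × 6.7% = 13.97%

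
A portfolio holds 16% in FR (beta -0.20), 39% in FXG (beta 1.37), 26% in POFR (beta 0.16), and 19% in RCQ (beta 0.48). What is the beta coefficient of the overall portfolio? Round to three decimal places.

0.635

β_P = Σ w_i β_i = 0.16×-0.20 + 0.39×1.37 + 0.26×0.16 + 0.19×0.48 = 0.6351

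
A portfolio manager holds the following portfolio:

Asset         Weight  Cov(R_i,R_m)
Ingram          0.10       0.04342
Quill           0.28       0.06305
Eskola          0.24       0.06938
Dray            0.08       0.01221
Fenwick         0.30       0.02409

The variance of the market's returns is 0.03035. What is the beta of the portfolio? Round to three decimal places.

β_Ingram = 0.04342 / 0.03035 = 1.4306
β_Quill = 0.06305 / 0.03035 = 2.0774
β_Eskola = 0.06938 / 0.03035 = 2.2860
β_Dray = 0.01221 / 0.03035 = 0.4023
β_Fenwick = 0.02409 / 0.03035 = 0.7937
β_P = Σ w_i β_i = 0.10×1.4306 + 0.28×2.0774 + 0.24×2.2860 + 0.08×0.4023 + 0.30×0.7937 = 1.5437

1.544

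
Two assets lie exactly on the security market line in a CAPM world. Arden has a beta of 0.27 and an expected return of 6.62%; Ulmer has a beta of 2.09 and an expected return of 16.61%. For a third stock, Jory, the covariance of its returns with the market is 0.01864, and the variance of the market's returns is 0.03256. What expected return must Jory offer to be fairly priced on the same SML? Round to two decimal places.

MRP = (16.61% − 6.62%) / (2.09 − 0.27) = 5.4890%
R_f = 6.62% − 0.27 × 5.4890% = 5.1380%
β_Jory = Cov / Var(R_m) = 0.01864 / 0.03256 = 0.5725
E(R_Jory) = R_f + β × MRP = 5.1380% + 0.5725 × 5.4890% = 8.28%

8.28%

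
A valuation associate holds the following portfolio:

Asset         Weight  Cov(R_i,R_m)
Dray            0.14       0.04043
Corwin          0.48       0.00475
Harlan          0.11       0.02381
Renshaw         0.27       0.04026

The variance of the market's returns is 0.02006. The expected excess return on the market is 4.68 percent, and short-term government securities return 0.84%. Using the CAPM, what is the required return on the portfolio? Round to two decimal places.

5.84%

β_Dray = 0.04043 / 0.02006 = 2.0155
β_Corwin = 0.00475 / 0.02006 = 0.2368
β_Harlan = 0.02381 / 0.02006 = 1.1869
β_Renshaw = 0.04026 / 0.02006 = 2.0070
β_P = Σ w_i β_i = 0.14×2.0155 + 0.48×0.2368 + 0.11×1.1869 + 0.27×2.0070 = 1.0683
E(R_P) = R_f + β_P × MRP = 0.84% + 1.0683 × 4.68% = 5.84%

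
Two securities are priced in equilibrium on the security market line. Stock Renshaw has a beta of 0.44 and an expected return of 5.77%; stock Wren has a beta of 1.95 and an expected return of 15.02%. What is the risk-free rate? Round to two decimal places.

Both satisfy E(R) = R_f + β·MRP, so the slope of the SML is
MRP = (15.02% − 5.77%) / (1.95 − 0.44) = 9.25% / 1.51 = 6.1258%
R_f = E(R_Renshaw) − β_Renshaw·MRP = 5.77% − 0.44 × 6.1258% = 3.0746%

3.07%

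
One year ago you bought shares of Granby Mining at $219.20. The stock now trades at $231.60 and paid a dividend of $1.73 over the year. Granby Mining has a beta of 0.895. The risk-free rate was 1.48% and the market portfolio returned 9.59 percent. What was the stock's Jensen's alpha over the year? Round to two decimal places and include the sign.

Realised HPR = (P1 + D1 − P0) / P0 = (231.60 + 1.73 − 219.20) / 219.20 = 14.13 / 219.20 = 6.4462%
MRP = 9.59% − 1.48% = 8.11%
CAPM required = R_f + β·MRP = 1.48% + 0.895 × 8.11% = 8.73845%
α = realised − required = 6.4462% − 8.73845% = -2.29%

-2.29%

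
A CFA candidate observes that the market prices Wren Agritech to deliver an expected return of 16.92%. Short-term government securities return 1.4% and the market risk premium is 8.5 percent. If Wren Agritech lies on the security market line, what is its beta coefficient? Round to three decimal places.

1.826

β = (E(R) − R_f) / MRP = (16.92% − 1.4%) / 8.5% = 15.52% / 8.5% = 1.826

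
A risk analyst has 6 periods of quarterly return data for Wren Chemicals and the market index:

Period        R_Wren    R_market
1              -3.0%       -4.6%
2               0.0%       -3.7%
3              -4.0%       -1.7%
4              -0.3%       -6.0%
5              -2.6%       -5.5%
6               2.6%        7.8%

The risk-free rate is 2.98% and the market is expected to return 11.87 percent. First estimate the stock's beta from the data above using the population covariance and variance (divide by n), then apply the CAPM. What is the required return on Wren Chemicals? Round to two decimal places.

Mean R_i = (-3.0 + 0.0 − 4.0 − 0.3 − 2.6 + 2.6) / 6 = -1.2167%
Mean R_m = (-4.6 − 3.7 − 1.7 − 6.0 − 5.5 + 7.8) / 6 = -2.2833%
Σ(R_i − R̄_i)(R_m − R̄_m) = 40.3117  ⇒  Cov = 40.3117 / 6 = 6.7186
Σ(R_m − R̄_m)² = 133.5483  ⇒  Var(R_m) = 133.5483 / 6 = 22.2581
β = Cov / Var(R_m) = 6.7186 / 22.2581 = 0.3018
MRP = 11.87% − 2.98% = 8.89%
E(R) = R_f + β × MRP = 2.98% + 0.3018 × 8.89% = 5.66%

5.66%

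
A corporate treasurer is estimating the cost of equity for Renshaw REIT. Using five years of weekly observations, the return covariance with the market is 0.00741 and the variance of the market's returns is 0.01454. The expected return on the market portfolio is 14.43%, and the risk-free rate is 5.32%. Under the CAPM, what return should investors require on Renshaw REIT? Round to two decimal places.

β = Cov(R_i, R_m) / Var(R_m) = 0.00741 / 0.01454 = 0.5096
MRP = 14.43% − 5.32% = 9.11%
E(R) = R_f + β × MRP = 5.32% + 0.5096 × 9.11% = 9.96%

9.96%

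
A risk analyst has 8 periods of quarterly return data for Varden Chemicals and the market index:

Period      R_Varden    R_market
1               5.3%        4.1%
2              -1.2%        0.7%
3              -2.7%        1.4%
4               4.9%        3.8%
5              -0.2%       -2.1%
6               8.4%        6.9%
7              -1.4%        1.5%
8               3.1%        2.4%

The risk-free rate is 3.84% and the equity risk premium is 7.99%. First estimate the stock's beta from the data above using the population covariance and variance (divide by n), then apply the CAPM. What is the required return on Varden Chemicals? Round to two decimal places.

13.68%

Mean R_i = (5.3 − 1.2 − 2.7 + 4.9 − 0.2 + 8.4 − 1.4 + 3.1) / 8 = 2.0250%
Mean R_m = (4.1 + 0.7 + 1.4 + 3.8 − 2.1 + 6.9 + 1.5 + 2.4) / 8 = 2.3375%
Σ(R_i − R̄_i)(R_m − R̄_m) = 61.5825  ⇒  Cov = 61.5825 / 8 = 7.6978
Σ(R_m − R̄_m)² = 50.0188  ⇒  Var(R_m) = 50.0188 / 8 = 6.2524
β = Cov / Var(R_m) = 7.6978 / 6.2524 = 1.2312
E(R) = R_f + β × MRP = 3.84% + 1.2312 × 7.99% = 13.68%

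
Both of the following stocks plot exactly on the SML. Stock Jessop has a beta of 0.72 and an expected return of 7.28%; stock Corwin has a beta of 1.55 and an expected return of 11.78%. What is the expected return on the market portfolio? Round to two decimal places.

Both satisfy E(R) = R_f + β·MRP, so the slope of the SML is
MRP = (11.78% − 7.28%) / (1.55 − 0.72) = 4.50% / 0.83 = 5.4217%
R_f = E(R_Jessop) − β_Jessop·MRP = 7.28% − 0.72 × 5.4217% = 3.3764%
E(R_m) = R_f + MRP = 3.3764% + 5.4217% = 8.80%

8.80%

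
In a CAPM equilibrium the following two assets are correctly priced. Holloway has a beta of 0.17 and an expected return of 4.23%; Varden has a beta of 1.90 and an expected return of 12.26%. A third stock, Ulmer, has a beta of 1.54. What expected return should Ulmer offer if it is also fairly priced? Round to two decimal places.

10.59%

MRP (SML slope) = (12.26% − 4.23%) / (1.90 − 0.17) = 8.03% / 1.73 = 4.6416%
R_f (intercept) = 4.23% − 0.17 × 4.6416% = 3.4409%
E(R_Ulmer) = R_f + β × MRP = 3.4409% + 1.54 × 4.6416% = 10.59%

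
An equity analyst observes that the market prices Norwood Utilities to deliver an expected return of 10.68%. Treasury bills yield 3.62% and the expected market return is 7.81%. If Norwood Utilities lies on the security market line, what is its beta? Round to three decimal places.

MRP = 7.81% − 3.62% = 4.19%
β = (E(R) − R_f) / MRP = (10.68% − 3.62%) / 4.19% = 7.06% / 4.19% = 1.685

1.685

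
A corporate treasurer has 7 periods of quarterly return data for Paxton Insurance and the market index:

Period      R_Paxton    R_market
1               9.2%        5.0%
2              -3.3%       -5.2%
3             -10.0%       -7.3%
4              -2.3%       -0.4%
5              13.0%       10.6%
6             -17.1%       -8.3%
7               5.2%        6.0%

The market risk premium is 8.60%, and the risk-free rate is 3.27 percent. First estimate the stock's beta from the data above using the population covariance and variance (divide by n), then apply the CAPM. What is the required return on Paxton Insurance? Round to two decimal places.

15.22%

Mean R_i = (9.2 − 3.3 − 10.0 − 2.3 + 13.0 − 17.1 + 5.2) / 7 = -0.7571%
Mean R_m = (5.0 − 5.2 − 7.3 − 0.4 + 10.6 − 8.3 + 6.0) / 7 = 0.0571%
Σ(R_i − R̄_i)(R_m − R̄_m) = 448.3129  ⇒  Cov = 448.3129 / 7 = 64.0447
Σ(R_m − R̄_m)² = 322.7171  ⇒  Var(R_m) = 322.7171 / 7 = 46.1024
β = Cov / Var(R_m) = 64.0447 / 46.1024 = 1.3892
E(R) = R_f + β × MRP = 3.27% + 1.3892 × 8.60% = 15.22%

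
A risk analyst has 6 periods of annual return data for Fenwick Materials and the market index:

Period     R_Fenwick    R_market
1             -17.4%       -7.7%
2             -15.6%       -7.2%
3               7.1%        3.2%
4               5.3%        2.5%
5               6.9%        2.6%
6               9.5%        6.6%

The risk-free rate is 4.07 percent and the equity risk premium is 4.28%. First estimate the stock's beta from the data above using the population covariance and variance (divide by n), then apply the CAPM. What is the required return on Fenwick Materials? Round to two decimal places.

Mean R_i = (-17.4 − 15.6 + 7.1 + 5.3 + 6.9 + 9.5) / 6 = -0.7000%
Mean R_m = (-7.7 − 7.2 + 3.2 + 2.5 + 2.6 + 6.6) / 6 = 0.0000%
Σ(R_i − R̄_i)(R_m − R̄_m) = 362.9100  ⇒  Cov = 362.9100 / 6 = 60.4850
Σ(R_m − R̄_m)² = 177.9400  ⇒  Var(R_m) = 177.9400 / 6 = 29.6567
β = Cov / Var(R_m) = 60.4850 / 29.6567 = 2.0395
E(R) = R_f + β × MRP = 4.07% + 2.0395 × 4.28% = 12.80%

12.80%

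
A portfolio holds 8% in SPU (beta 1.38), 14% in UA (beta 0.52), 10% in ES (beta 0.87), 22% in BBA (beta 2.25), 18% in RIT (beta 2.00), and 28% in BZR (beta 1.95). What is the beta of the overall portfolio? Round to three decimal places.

β_P = Σ w_i β_i = 0.08×1.38 + 0.14×0.52 + 0.10×0.87 + 0.22×2.25 + 0.18×2.00 + 0.28×1.95 = 1.6712

1.671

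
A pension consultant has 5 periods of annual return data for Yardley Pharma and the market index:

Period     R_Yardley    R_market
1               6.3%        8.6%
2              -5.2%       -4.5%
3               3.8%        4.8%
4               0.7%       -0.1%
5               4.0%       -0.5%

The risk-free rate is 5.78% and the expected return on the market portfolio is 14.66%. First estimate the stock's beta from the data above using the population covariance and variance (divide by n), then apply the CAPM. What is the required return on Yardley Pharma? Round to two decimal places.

Mean R_i = (6.3 − 5.2 + 3.8 + 0.7 + 4.0) / 5 = 1.9200%
Mean R_m = (8.6 − 4.5 + 4.8 − 0.1 − 0.5) / 5 = 1.6600%
Σ(R_i − R̄_i)(R_m − R̄_m) = 77.8140  ⇒  Cov = 77.8140 / 5 = 15.5628
Σ(R_m − R̄_m)² = 103.7320  ⇒  Var(R_m) = 103.7320 / 5 = 20.7464
β = Cov / Var(R_m) = 15.5628 / 20.7464 = 0.7501
MRP = 14.66% − 5.78% = 8.88%
E(R) = R_f + β × MRP = 5.78% + 0.7501 × 8.88% = 12.44%

12.44%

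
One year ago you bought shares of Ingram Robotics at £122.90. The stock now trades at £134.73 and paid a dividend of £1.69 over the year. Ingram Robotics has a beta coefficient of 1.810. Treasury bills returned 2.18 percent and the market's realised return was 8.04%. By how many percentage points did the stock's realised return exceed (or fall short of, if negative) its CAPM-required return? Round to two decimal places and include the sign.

Realised HPR = (P1 + D1 − P0) / P0 = (134.73 + 1.69 − 122.90) / 122.90 = 13.52 / 122.90 = 11.0008%
MRP = 8.04% − 2.18% = 5.86%
CAPM required = R_f + β·MRP = 2.18% + 1.810 × 5.86% = 12.78660%
α = realised − required = 11.0008% − 12.78660% = -1.79%

-1.79%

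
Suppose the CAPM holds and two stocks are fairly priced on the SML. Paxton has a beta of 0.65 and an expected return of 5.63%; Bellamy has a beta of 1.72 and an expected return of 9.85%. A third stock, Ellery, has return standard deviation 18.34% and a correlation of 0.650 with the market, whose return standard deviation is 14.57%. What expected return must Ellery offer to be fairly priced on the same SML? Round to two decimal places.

MRP = (9.85% − 5.63%) / (1.72 − 0.65) = 3.9439%
R_f = 5.63% − 0.65 × 3.9439% = 3.0665%
β_Ellery = ρ·σ_i/σ_m = 0.650 × 18.34 / 14.57 = 0.8182
E(R_Ellery) = R_f + β × MRP = 3.0665% + 0.8182 × 3.9439% = 6.29%

6.29%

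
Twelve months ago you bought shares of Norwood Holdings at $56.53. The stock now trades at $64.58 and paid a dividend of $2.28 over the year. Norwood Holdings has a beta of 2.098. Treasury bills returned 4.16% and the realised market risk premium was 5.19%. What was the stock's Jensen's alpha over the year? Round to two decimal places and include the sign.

+3.22%

Realised HPR = (P1 + D1 − P0) / P0 = (64.58 + 2.28 − 56.53) / 56.53 = 10.33 / 56.53 = 18.2735%
CAPM required = R_f + β·MRP = 4.16% + 2.098 × 5.19% = 15.04862%
α = realised − required = 18.2735% − 15.04862% = +3.22%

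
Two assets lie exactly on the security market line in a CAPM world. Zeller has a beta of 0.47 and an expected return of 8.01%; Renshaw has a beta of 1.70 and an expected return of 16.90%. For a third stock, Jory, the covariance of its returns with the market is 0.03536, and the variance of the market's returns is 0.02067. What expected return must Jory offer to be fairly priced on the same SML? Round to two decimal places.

MRP = (16.90% − 8.01%) / (1.70 − 0.47) = 7.2276%
R_f = 8.01% − 0.47 × 7.2276% = 4.6130%
β_Jory = Cov / Var(R_m) = 0.03536 / 0.02067 = 1.7107
E(R_Jory) = R_f + β × MRP = 4.6130% + 1.7107 × 7.2276% = 16.98%

16.98%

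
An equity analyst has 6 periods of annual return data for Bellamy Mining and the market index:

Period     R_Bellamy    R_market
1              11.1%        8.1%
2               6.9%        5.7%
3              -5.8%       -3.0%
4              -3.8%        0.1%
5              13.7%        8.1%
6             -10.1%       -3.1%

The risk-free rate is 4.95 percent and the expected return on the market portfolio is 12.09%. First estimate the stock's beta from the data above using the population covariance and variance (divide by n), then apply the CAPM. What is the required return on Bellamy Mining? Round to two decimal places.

18.03%

Mean R_i = (11.1 + 6.9 − 5.8 − 3.8 + 13.7 − 10.1) / 6 = 2.0000%
Mean R_m = (8.1 + 5.7 − 3.0 + 0.1 + 8.1 − 3.1) / 6 = 2.6500%
Σ(R_i − R̄_i)(R_m − R̄_m) = 256.7400  ⇒  Cov = 256.7400 / 6 = 42.7900
Σ(R_m − R̄_m)² = 140.1950  ⇒  Var(R_m) = 140.1950 / 6 = 23.3658
β = Cov / Var(R_m) = 42.7900 / 23.3658 = 1.8313
MRP = 12.09% − 4.95% = 7.14%
E(R) = R_f + β × MRP = 4.95% + 1.8313 × 7.14% = 18.03%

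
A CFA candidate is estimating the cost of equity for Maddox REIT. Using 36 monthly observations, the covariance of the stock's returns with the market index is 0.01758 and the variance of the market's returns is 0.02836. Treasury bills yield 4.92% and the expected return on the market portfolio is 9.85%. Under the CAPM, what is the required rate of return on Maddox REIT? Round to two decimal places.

7.98%

β = Cov(R_i, R_m) / Var(R_m) = 0.01758 / 0.02836 = 0.6199
MRP = 9.85% − 4.92% = 4.93%
E(R) = R_f + β × MRP = 4.92% + 0.6199 × 4.93% = 7.98%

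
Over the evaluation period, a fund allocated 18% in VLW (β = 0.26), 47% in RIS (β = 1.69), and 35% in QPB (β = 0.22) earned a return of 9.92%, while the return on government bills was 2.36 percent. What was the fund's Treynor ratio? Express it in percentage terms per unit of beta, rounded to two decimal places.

β_P = 0.18×0.26 + 0.47×1.69 + 0.35×0.22 = 0.9181
Treynor = (R_P − R_f) / β_P = (9.92% − 2.36%) / 0.9181 = 7.56% / 0.9181 = 8.23%

8.23%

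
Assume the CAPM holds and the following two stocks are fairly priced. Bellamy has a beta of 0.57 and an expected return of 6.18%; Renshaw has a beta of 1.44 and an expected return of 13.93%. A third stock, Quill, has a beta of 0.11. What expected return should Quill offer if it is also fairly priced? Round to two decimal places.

2.08%

MRP (SML slope) = (13.93% − 6.18%) / (1.44 − 0.57) = 7.75% / 0.87 = 8.9080%
R_f (intercept) = 6.18% − 0.57 × 8.9080% = 1.1024%
E(R_Quill) = R_f + β × MRP = 1.1024% + 0.11 × 8.9080% = 2.08%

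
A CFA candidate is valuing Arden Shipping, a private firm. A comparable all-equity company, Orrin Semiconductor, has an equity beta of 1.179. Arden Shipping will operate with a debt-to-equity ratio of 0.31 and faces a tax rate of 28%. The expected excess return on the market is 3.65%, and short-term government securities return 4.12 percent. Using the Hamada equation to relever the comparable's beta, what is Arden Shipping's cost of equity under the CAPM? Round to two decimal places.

9.38%

β_L = β_U × [1 + (1 − t)(D/E)] = 1.179 × [1 + (1 − 0.28) × 0.31]
    = 1.179 × [1 + 0.72 × 0.31] = 1.179 × 1.2232 = 1.4422
E(R) = R_f + β_L × MRP = 4.12% + 1.4422 × 3.65% = 9.38%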